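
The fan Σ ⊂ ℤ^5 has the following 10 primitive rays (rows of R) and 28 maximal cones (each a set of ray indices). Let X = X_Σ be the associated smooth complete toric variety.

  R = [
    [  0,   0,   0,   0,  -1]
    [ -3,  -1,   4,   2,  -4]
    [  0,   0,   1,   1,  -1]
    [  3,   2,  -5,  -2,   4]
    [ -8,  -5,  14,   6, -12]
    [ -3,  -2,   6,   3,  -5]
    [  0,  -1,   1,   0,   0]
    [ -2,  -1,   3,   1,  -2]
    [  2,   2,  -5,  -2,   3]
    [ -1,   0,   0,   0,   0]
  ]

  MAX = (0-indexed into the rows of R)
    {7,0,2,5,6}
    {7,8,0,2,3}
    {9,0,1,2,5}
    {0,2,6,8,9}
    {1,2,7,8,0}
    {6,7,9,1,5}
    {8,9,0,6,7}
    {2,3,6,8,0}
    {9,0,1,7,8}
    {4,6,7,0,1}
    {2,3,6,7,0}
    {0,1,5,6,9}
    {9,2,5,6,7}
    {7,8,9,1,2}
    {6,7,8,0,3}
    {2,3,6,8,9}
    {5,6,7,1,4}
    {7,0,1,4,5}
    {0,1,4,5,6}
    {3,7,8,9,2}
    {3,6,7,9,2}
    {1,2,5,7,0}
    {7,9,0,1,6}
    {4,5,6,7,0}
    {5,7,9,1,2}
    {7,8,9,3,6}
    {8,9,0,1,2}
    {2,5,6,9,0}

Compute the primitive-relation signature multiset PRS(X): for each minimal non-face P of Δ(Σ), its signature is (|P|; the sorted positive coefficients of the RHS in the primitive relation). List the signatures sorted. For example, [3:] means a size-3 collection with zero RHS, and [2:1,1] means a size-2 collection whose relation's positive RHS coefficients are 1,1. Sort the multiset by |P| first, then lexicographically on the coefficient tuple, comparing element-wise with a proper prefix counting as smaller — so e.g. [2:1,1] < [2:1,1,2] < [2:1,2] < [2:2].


Minimal non-faces — 14 found among 10 rays, 28 max cones:

  P={3,5}:  v_{3} + v_{5} = v_{2}  ⇒ sig = [2:1]
  P={1,3}:  v_{1} + v_{3} = v_{2} + v_{7} + v_{8}  ⇒ sig = [2:1,1,1]
  P={3,4}:  v_{3} + v_{4} = v_{0} + v_{5} + v_{7}  ⇒ sig = [2:1,1,1]
  P={5,8}:  v_{5} + v_{8} = v_{0} + v_{2} + v_{9}  ⇒ sig = [2:1,1,1]
  P={2,4}:  v_{2} + v_{4} = v_{0} + 2·v_{5} + v_{7}  ⇒ sig = [2:1,1,2]
  P={4,8}:  v_{4} + v_{8} = v_{0} + 2·v_{1} + v_{6}  ⇒ sig = [2:1,1,2]
  P={4,9}:  v_{4} + v_{9} = 3·v_{1} + 2·v_{6}  ⇒ sig = [2:2,3]
  P={0,3,9}:  v_{0} + v_{3} + v_{9} = v_{8}  ⇒ sig = [3:1]
  P={1,2,6}:  v_{1} + v_{2} + v_{6} = v_{5}  ⇒ sig = [3:1]
  P={1,6,8}:  v_{1} + v_{6} + v_{8} = v_{0} + v_{9}  ⇒ sig = [3:1,1]
  P={2,6,7,8}:  v_{2} + v_{6} + v_{7} + v_{8} = 0  ⇒ sig = [4:]
  P={0,2,7,9}:  v_{0} + v_{2} + v_{7} + v_{9} = v_{1}  ⇒ sig = [4:1]
  P={0,5,7,9}:  v_{0} + v_{5} + v_{7} + v_{9} = 2·v_{1} + v_{6}  ⇒ sig = [4:1,2]
  P={0,1,5,6,7}:  v_{0} + v_{1} + v_{5} + v_{6} + v_{7} = v_{4}  ⇒ sig = [5:1]

so the primitive-relation signature multiset is
    [2:1]
    [2:1,1,1]
    [2:1,1,1]
    [2:1,1,1]
    [2:1,1,2]
    [2:1,1,2]
    [2:2,3]
    [3:1]
    [3:1]
    [3:1,1]
    [4:]
    [4:1]
    [4:1,2]
    [5:1]


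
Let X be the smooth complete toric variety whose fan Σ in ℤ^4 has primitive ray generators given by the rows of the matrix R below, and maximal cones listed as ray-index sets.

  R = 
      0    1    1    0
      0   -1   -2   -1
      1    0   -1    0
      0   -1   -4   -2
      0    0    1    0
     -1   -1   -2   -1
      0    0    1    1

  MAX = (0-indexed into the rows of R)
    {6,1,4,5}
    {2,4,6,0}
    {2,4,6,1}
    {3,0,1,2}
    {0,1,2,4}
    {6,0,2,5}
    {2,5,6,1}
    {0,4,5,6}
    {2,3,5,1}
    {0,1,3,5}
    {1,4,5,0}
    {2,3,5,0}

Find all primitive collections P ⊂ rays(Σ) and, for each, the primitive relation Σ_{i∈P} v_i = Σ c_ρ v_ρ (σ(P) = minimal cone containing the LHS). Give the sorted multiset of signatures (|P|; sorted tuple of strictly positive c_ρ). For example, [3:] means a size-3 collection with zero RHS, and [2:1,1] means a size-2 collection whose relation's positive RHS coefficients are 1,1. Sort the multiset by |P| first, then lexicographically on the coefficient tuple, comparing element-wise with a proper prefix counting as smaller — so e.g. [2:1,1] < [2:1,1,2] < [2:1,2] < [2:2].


Δ(Σ) — 7 vertices, 5 min non-faces:

  • {3,6}:  v_{3} + v_{6} = v_{2} + v_{5} — sig = [2:1,1]
  • {3,4}:  v_{3} + v_{4} = v_{0} + 2·v_{1} — sig = [2:1,2]
  • {0,1,6}:  v_{0} + v_{1} + v_{6} = 0 — sig = [3:]
  • {2,4,5}:  v_{2} + v_{4} + v_{5} = v_{1} — sig = [3:1]
  • {0,1,2,5}:  v_{0} + v_{1} + v_{2} + v_{5} = v_{3} — sig = [4:1]

Hence PRS(X_Σ) =
{ [2:1,1],  [2:1,2],  [3:],  [3:1],  [4:1] }


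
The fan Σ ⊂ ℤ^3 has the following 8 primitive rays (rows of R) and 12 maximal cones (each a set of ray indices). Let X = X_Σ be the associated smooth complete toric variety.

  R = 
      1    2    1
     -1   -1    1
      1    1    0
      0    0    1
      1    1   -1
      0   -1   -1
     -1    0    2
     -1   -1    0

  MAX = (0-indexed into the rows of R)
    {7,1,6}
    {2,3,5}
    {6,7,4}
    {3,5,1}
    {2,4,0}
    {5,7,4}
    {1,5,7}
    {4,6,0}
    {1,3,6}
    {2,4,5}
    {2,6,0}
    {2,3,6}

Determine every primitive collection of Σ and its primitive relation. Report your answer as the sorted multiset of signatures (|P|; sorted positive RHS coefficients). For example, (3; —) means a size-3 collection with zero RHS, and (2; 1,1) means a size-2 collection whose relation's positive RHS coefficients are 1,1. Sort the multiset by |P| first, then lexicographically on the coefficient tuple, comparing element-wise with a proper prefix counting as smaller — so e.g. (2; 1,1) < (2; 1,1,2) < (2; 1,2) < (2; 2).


|primitive collections| = 11. Relations:

  P = {1,4}:  v_{1} + v_{4} = 0 ; sig = (2; —)
  P = {2,7}:  v_{2} + v_{7} = 0 ; sig = (2; —)
  P = {0,5}:  v_{0} + v_{5} = v_{2} ; sig = (2; 1)
  P = {1,2}:  v_{1} + v_{2} = v_{3} ; sig = (2; 1)
  P = {3,4}:  v_{3} + v_{4} = v_{2} ; sig = (2; 1)
  P = {3,7}:  v_{3} + v_{7} = v_{1} ; sig = (2; 1)
  P = {5,6}:  v_{5} + v_{6} = v_{1} ; sig = (2; 1)
  P = {0,1}:  v_{0} + v_{1} = v_{2} + v_{6} ; sig = (2; 1,1)
  P = {0,7}:  v_{0} + v_{7} = v_{4} + v_{6} ; sig = (2; 1,1)
  P = {0,3}:  v_{0} + v_{3} = 2·v_{2} + v_{6} ; sig = (2; 1,2)
  P = {2,4,6}:  v_{2} + v_{4} + v_{6} = v_{0} ; sig = (3; 1)

Signatures (|P|; sorted positive RHS coefficients), sorted:
    |P|=2: 10 collections, coeffs (), (), (1), (1), (1), (1), (1), (1,1), (1,1), (1,2)
    |P|=3: 1 collection, coeffs (1)


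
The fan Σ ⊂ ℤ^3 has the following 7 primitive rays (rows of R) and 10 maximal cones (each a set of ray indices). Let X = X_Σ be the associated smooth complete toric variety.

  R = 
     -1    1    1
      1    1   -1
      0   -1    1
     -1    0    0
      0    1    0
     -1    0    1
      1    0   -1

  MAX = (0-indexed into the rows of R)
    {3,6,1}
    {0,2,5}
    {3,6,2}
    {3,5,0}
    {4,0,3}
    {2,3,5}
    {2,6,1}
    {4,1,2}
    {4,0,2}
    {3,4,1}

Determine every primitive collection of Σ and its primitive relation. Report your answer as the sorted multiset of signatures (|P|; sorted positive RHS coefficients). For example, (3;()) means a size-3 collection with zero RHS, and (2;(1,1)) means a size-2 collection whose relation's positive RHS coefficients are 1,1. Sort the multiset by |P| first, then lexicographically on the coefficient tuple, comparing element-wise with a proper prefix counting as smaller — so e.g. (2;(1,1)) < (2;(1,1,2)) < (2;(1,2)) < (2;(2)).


9 collections generate NE(X_Σ); each relation:

  {5,6}:  v_{5} + v_{6} = 0  ⇒ sig = (2;())
  {0,6}:  v_{0} + v_{6} = v_{4}  ⇒ sig = (2;(1))
  {1,5}:  v_{1} + v_{5} = v_{4}  ⇒ sig = (2;(1))
  {4,5}:  v_{4} + v_{5} = v_{0}  ⇒ sig = (2;(1))
  {4,6}:  v_{4} + v_{6} = v_{1}  ⇒ sig = (2;(1))
  {0,1}:  v_{0} + v_{1} = 2·v_{4}  ⇒ sig = (2;(2))
  {1,2,3}:  v_{1} + v_{2} + v_{3} = 0  ⇒ sig = (3;())
  {2,3,4}:  v_{2} + v_{3} + v_{4} = v_{5}  ⇒ sig = (3;(1))
  {0,2,3}:  v_{0} + v_{2} + v_{3} = 2·v_{5}  ⇒ sig = (3;(2))

so the primitive-relation signature multiset is
{ (2;()),  (2;(1)) ×4,  (2;(2)),  (3;()),  (3;(1)),  (3;(2)) }


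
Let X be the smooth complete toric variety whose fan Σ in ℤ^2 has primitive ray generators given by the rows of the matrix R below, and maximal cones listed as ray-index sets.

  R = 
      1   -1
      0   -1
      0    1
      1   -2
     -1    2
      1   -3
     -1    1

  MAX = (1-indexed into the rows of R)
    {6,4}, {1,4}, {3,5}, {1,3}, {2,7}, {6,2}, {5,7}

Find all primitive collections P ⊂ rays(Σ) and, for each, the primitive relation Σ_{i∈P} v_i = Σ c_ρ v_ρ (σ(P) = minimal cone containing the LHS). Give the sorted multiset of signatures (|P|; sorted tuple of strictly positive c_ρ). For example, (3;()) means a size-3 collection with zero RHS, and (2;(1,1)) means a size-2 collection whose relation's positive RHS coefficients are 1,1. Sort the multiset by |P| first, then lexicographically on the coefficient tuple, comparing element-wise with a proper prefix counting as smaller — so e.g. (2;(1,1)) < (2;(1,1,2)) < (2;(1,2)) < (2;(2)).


Σ has 14 primitive collections:

  {1,7}:  v_{1} + v_{7} = 0  so sig = (2;())
  {2,3}:  v_{2} + v_{3} = 0  so sig = (2;())
  {4,5}:  v_{4} + v_{5} = 0  so sig = (2;())
  {1,2}:  v_{1} + v_{2} = v_{4}  so sig = (2;(1))
  {1,5}:  v_{1} + v_{5} = v_{3}  so sig = (2;(1))
  {2,4}:  v_{2} + v_{4} = v_{6}  so sig = (2;(1))
  {2,5}:  v_{2} + v_{5} = v_{7}  so sig = (2;(1))
  {3,4}:  v_{3} + v_{4} = v_{1}  so sig = (2;(1))
  {3,6}:  v_{3} + v_{6} = v_{4}  so sig = (2;(1))
  {3,7}:  v_{3} + v_{7} = v_{5}  so sig = (2;(1))
  {4,7}:  v_{4} + v_{7} = v_{2}  so sig = (2;(1))
  {5,6}:  v_{5} + v_{6} = v_{2}  so sig = (2;(1))
  {1,6}:  v_{1} + v_{6} = 2·v_{4}  so sig = (2;(2))
  {6,7}:  v_{6} + v_{7} = 2·v_{2}  so sig = (2;(2))

Sorted signature multiset PRS(X):
    |P|=2: 14 collections, coeffs (), (), (), (1), (1), (1), (1), (1), (1), (1), (1), (1), (2), (2)


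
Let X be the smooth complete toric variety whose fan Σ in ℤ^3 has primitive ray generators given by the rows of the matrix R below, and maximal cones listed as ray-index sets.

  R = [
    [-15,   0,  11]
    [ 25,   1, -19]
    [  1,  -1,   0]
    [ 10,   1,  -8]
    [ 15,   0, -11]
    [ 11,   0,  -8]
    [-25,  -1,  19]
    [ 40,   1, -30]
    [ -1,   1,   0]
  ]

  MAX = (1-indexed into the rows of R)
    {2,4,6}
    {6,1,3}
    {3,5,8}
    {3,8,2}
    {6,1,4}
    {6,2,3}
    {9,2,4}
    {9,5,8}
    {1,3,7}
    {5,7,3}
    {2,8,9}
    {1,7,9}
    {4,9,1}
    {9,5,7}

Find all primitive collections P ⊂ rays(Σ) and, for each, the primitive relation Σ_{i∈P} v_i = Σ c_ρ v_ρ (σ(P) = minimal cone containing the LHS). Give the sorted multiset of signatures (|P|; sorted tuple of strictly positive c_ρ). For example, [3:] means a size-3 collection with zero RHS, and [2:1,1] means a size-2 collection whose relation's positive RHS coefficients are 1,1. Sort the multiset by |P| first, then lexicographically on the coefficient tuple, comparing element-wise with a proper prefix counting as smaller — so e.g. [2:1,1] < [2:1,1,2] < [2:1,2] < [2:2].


Δ(Σ) — 9 vertices, 15 min non-faces:

  {1,5}:  v_{1} + v_{5} = 0  so sig = [2:]
  {2,7}:  v_{2} + v_{7} = 0  so sig = [2:]
  {3,9}:  v_{3} + v_{9} = 0  so sig = [2:]
  {1,2}:  v_{1} + v_{2} = v_{4}  so sig = [2:1]
  {1,8}:  v_{1} + v_{8} = v_{2}  so sig = [2:1]
  {2,5}:  v_{2} + v_{5} = v_{8}  so sig = [2:1]
  {3,4}:  v_{3} + v_{4} = v_{6}  so sig = [2:1]
  {4,5}:  v_{4} + v_{5} = v_{2}  so sig = [2:1]
  {4,7}:  v_{4} + v_{7} = v_{1}  so sig = [2:1]
  {6,9}:  v_{6} + v_{9} = v_{4}  so sig = [2:1]
  {7,8}:  v_{7} + v_{8} = v_{5}  so sig = [2:1]
  {5,6}:  v_{5} + v_{6} = v_{2} + v_{3}  so sig = [2:1,1]
  {6,7}:  v_{6} + v_{7} = v_{1} + v_{3}  so sig = [2:1,1]
  {6,8}:  v_{6} + v_{8} = 2·v_{2} + v_{3}  so sig = [2:1,2]
  {4,8}:  v_{4} + v_{8} = 2·v_{2}  so sig = [2:2]

Sorted signature multiset PRS(X):
{ [2:] ×3,  [2:1] ×8,  [2:1,1] ×2,  [2:1,2],  [2:2] }


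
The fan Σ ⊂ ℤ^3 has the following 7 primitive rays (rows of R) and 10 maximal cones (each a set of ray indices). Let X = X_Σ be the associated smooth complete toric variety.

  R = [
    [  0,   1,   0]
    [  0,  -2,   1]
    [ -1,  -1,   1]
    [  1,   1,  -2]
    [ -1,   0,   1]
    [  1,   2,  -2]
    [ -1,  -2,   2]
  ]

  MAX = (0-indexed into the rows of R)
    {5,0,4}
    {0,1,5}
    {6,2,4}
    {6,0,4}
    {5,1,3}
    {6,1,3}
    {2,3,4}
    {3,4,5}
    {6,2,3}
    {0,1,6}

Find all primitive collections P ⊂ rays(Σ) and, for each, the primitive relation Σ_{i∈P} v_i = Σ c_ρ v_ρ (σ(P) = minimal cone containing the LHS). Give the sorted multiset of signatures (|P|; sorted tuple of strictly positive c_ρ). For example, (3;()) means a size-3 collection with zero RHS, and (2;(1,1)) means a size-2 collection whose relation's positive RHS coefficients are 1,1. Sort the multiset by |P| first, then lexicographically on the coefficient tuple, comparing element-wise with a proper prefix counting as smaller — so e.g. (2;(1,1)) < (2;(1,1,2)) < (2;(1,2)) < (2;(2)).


7 minimal non-faces of Δ(Σ) (on 7 rays):

  P={5,6}:  v_{5} + v_{6} = 0  so sig = (2;())
  P={0,2}:  v_{0} + v_{2} = v_{4}  so sig = (2;(1))
  P={0,3}:  v_{0} + v_{3} = v_{5}  so sig = (2;(1))
  P={1,4}:  v_{1} + v_{4} = v_{6}  so sig = (2;(1))
  P={2,5}:  v_{2} + v_{5} = v_{3} + v_{4}  so sig = (2;(1,1))
  P={1,2}:  v_{1} + v_{2} = v_{3} + 2·v_{6}  so sig = (2;(1,2))
  P={3,4,6}:  v_{3} + v_{4} + v_{6} = v_{2}  so sig = (3;(1))

so the primitive-relation signature multiset is
[(2;()), (2;(1)), (2;(1)), (2;(1)), (2;(1,1)), (2;(1,2)), (3;(1))]


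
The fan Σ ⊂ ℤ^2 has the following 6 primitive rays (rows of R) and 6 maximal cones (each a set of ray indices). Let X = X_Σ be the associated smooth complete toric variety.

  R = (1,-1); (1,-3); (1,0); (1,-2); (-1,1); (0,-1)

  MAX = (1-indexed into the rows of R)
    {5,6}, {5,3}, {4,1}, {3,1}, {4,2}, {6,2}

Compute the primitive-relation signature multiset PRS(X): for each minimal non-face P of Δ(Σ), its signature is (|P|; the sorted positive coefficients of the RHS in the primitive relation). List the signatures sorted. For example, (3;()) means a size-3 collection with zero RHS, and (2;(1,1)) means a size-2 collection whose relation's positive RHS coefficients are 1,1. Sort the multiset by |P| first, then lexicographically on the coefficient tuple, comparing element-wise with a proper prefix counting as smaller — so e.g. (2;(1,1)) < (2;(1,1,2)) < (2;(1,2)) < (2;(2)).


|primitive collections| = 9. Relations:

  • {1,5}:  v_{1} + v_{5} = 0  ⇒ sig = (2;())
  • {1,6}:  v_{1} + v_{6} = v_{4}  ⇒ sig = (2;(1))
  • {3,6}:  v_{3} + v_{6} = v_{1}  ⇒ sig = (2;(1))
  • {4,5}:  v_{4} + v_{5} = v_{6}  ⇒ sig = (2;(1))
  • {4,6}:  v_{4} + v_{6} = v_{2}  ⇒ sig = (2;(1))
  • {2,3}:  v_{2} + v_{3} = v_{1} + v_{4}  ⇒ sig = (2;(1,1))
  • {1,2}:  v_{1} + v_{2} = 2·v_{4}  ⇒ sig = (2;(2))
  • {2,5}:  v_{2} + v_{5} = 2·v_{6}  ⇒ sig = (2;(2))
  • {3,4}:  v_{3} + v_{4} = 2·v_{1}  ⇒ sig = (2;(2))

Signatures (|P|; sorted positive RHS coefficients), sorted:
{ (2;()),  (2;(1)) ×4,  (2;(1,1)),  (2;(2)) ×3 }


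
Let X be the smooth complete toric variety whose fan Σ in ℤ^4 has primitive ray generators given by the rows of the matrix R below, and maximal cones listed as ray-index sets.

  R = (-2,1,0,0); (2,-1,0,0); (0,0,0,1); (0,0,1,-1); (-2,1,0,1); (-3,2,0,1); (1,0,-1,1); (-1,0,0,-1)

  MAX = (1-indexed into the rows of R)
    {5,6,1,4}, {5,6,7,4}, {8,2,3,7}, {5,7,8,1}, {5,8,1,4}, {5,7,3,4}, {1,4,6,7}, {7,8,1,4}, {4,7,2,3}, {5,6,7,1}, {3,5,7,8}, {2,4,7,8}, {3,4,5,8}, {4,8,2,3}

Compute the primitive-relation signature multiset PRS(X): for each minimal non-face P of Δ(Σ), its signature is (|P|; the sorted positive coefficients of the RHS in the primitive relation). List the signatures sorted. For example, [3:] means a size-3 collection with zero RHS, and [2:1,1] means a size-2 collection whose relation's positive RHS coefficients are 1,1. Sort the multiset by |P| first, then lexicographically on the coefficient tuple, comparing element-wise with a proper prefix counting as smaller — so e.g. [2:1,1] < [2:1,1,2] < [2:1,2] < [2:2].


Σ has 9 primitive collections:

  {1,2}:  v_{1} + v_{2} = 0  ⇒ sig = [2:]
  {1,3}:  v_{1} + v_{3} = v_{5}  ⇒ sig = [2:1]
  {2,5}:  v_{2} + v_{5} = v_{3}  ⇒ sig = [2:1]
  {2,6}:  v_{2} + v_{6} = v_{4} + v_{5} + v_{7}  ⇒ sig = [2:1,1,1]
  {3,6}:  v_{3} + v_{6} = v_{4} + 2·v_{5} + v_{7}  ⇒ sig = [2:1,1,2]
  {6,8}:  v_{6} + v_{8} = 2·v_{1}  ⇒ sig = [2:2]
  {3,4,7,8}:  v_{3} + v_{4} + v_{7} + v_{8} = 0  ⇒ sig = [4:]
  {1,4,5,7}:  v_{1} + v_{4} + v_{5} + v_{7} = v_{6}  ⇒ sig = [4:1]
  {4,5,7,8}:  v_{4} + v_{5} + v_{7} + v_{8} = v_{1}  ⇒ sig = [4:1]

Signatures (|P|; sorted positive RHS coefficients), sorted:
    [2:]
    [2:1]
    [2:1]
    [2:1,1,1]
    [2:1,1,2]
    [2:2]
    [4:]
    [4:1]
    [4:1]


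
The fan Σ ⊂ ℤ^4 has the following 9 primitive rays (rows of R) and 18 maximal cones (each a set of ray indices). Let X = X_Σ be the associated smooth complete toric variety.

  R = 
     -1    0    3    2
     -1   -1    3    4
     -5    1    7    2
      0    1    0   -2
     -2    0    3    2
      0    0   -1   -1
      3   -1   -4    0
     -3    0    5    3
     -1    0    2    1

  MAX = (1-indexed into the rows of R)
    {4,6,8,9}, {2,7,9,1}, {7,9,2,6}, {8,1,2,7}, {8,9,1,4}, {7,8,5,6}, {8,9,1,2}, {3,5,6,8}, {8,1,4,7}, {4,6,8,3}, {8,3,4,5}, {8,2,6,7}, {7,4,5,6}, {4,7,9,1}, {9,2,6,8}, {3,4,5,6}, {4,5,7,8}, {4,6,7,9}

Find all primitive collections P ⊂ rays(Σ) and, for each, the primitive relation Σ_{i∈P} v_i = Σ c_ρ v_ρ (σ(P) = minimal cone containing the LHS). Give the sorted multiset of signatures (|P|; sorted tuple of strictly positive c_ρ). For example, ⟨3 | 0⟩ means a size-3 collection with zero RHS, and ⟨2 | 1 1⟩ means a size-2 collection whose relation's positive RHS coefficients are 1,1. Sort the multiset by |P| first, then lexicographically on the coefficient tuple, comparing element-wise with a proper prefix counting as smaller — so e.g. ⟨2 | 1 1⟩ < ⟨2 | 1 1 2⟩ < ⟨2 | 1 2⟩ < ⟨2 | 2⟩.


|primitive collections| = 12. Relations:

  P={1,6}:  v_{1} + v_{6} = v_{9}  ⟹  sig = ⟨2 | 1⟩
  P={2,4}:  v_{2} + v_{4} = v_{1}  ⟹  sig = ⟨2 | 1⟩
  P={3,7}:  v_{3} + v_{7} = v_{5}  ⟹  sig = ⟨2 | 1⟩
  P={5,9}:  v_{5} + v_{9} = v_{8}  ⟹  sig = ⟨2 | 1⟩
  P={1,5}:  v_{1} + v_{5} = v_{4} + v_{7} + 2·v_{8}  ⟹  sig = ⟨2 | 1 1 2⟩
  P={3,9}:  v_{3} + v_{9} = v_{4} + v_{6} + 2·v_{8}  ⟹  sig = ⟨2 | 1 1 2⟩
  P={1,3}:  v_{1} + v_{3} = v_{4} + 2·v_{8}  ⟹  sig = ⟨2 | 1 2⟩
  P={2,5}:  v_{2} + v_{5} = v_{7} + 2·v_{8}  ⟹  sig = ⟨2 | 1 2⟩
  P={2,3}:  v_{2} + v_{3} = 2·v_{8}  ⟹  sig = ⟨2 | 2⟩
  P={7,8,9}:  v_{7} + v_{8} + v_{9} = v_{2}  ⟹  sig = ⟨3 | 1⟩
  P={4,6,7,8}:  v_{4} + v_{6} + v_{7} + v_{8} = 0  ⟹  sig = ⟨4 | 0⟩
  P={4,5,6,8}:  v_{4} + v_{5} + v_{6} + v_{8} = v_{3}  ⟹  sig = ⟨4 | 1⟩

so the primitive-relation signature multiset is
    ⟨2 | 1⟩
    ⟨2 | 1⟩
    ⟨2 | 1⟩
    ⟨2 | 1⟩
    ⟨2 | 1 1 2⟩
    ⟨2 | 1 1 2⟩
    ⟨2 | 1 2⟩
    ⟨2 | 1 2⟩
    ⟨2 | 2⟩
    ⟨3 | 1⟩
    ⟨4 | 0⟩
    ⟨4 | 1⟩


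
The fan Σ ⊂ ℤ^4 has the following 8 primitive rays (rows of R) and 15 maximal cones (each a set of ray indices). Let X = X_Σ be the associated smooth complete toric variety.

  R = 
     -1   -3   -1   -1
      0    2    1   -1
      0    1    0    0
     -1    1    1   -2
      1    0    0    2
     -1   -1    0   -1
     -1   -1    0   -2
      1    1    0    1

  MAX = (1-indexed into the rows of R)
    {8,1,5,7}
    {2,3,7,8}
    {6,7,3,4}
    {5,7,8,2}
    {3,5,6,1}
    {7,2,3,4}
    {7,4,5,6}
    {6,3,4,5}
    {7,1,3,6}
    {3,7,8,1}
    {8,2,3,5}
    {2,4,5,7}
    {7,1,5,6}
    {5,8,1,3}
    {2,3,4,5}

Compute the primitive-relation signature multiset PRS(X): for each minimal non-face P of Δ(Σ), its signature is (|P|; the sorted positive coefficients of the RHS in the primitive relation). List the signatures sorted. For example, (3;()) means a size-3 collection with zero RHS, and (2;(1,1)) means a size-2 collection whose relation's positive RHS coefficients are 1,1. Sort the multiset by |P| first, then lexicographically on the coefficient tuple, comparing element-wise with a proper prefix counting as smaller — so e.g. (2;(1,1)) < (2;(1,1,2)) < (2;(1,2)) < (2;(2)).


Δ(Σ) — 8 vertices, 6 min non-faces:

  P = {6,8}:  v_{6} + v_{8} = 0  ⇒ sig = (2;())
  P = {1,2}:  v_{1} + v_{2} = v_{7}  ⇒ sig = (2;(1))
  P = {2,6}:  v_{2} + v_{6} = v_{4}  ⇒ sig = (2;(1))
  P = {4,8}:  v_{4} + v_{8} = v_{2}  ⇒ sig = (2;(1))
  P = {1,4}:  v_{1} + v_{4} = v_{6} + v_{7}  ⇒ sig = (2;(1,1))
  P = {3,5,7}:  v_{3} + v_{5} + v_{7} = 0  ⇒ sig = (3;())

Signatures (|P|; sorted positive RHS coefficients), sorted:
{ (2;()),  (2;(1)) ×3,  (2;(1,1)),  (3;()) }


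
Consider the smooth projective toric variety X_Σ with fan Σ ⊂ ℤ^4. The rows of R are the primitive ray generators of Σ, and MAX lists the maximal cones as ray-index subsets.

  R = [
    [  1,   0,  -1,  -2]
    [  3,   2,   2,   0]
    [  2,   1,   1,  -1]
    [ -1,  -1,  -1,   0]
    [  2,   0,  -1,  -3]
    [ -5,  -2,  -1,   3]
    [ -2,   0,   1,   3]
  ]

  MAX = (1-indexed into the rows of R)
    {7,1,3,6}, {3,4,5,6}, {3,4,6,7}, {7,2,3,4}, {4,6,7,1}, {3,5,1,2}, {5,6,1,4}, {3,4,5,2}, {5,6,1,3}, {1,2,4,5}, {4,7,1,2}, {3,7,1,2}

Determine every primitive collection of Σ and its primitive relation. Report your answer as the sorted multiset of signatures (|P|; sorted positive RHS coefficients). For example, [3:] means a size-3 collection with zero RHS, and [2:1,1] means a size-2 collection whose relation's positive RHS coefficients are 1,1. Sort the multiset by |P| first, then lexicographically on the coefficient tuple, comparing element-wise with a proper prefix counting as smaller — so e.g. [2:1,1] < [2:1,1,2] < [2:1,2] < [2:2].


3 collections generate NE(X_Σ); each relation:

  • {5,7}:  v_{5} + v_{7} = 0 — sig = [2:]
  • {2,6}:  v_{2} + v_{6} = v_{7} — sig = [2:1]
  • {1,3,4}:  v_{1} + v_{3} + v_{4} = v_{5} — sig = [3:1]

Sorted signature multiset PRS(X):
    [2:]
    [2:1]
    [3:1]


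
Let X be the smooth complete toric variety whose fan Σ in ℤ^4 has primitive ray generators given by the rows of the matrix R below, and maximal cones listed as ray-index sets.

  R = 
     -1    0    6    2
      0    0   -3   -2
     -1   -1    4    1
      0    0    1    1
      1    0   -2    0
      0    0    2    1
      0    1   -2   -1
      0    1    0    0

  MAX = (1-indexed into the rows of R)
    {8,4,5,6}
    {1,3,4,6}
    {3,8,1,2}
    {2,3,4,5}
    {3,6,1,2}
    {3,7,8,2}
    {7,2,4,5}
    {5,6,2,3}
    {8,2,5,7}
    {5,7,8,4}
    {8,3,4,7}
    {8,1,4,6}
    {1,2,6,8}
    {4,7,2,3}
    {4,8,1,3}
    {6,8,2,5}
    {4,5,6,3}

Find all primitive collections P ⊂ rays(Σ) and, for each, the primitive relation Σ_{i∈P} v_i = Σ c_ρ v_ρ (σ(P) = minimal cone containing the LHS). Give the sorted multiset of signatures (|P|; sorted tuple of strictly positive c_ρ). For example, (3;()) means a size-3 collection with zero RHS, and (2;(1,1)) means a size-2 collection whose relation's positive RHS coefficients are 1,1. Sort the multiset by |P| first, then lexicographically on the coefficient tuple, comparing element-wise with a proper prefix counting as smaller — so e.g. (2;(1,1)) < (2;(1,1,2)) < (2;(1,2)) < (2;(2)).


9 minimal non-faces of Δ(Σ) (on 8 rays):

  P = {6,7}:  v_{6} + v_{7} = v_{8}  ⇒ sig = (2;(1))
  P = {1,7}:  v_{1} + v_{7} = v_{3} + 2·v_{8}  ⇒ sig = (2;(1,2))
  P = {1,5}:  v_{1} + v_{5} = 2·v_{6}  ⇒ sig = (2;(2))
  P = {2,4,6}:  v_{2} + v_{4} + v_{6} = 0  ⇒ sig = (3;())
  P = {3,5,7}:  v_{3} + v_{5} + v_{7} = 0  ⇒ sig = (3;())
  P = {2,4,8}:  v_{2} + v_{4} + v_{8} = v_{7}  ⇒ sig = (3;(1))
  P = {3,5,8}:  v_{3} + v_{5} + v_{8} = v_{6}  ⇒ sig = (3;(1))
  P = {3,6,8}:  v_{3} + v_{6} + v_{8} = v_{1}  ⇒ sig = (3;(1))
  P = {1,2,4}:  v_{1} + v_{2} + v_{4} = v_{3} + v_{8}  ⇒ sig = (3;(1,1))

so the primitive-relation signature multiset is
[(2;(1)), (2;(1,2)), (2;(2)), (3;()), (3;()), (3;(1)), (3;(1)), (3;(1)), (3;(1,1))]


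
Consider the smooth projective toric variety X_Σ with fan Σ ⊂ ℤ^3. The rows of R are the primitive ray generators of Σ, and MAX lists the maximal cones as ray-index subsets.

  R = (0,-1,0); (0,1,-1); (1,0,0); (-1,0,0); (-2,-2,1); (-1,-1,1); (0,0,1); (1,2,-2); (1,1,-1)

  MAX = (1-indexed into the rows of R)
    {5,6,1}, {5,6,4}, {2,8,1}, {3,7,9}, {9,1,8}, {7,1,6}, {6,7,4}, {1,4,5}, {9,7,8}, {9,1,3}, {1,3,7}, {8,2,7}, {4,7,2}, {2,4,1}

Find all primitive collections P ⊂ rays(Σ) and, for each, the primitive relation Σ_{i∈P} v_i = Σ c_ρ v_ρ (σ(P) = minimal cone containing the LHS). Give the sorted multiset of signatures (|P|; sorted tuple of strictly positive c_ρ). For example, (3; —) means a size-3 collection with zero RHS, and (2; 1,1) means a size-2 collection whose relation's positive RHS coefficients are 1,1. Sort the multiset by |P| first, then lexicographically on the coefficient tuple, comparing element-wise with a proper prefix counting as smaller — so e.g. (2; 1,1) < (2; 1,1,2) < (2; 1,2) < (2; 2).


Minimal non-faces — 20 found among 9 rays, 14 max cones:

  • {3,4}:  v_{3} + v_{4} = 0  ⇒ sig = (2; —)
  • {6,9}:  v_{6} + v_{9} = 0  ⇒ sig = (2; —)
  • {2,3}:  v_{2} + v_{3} = v_{9}  ⇒ sig = (2; 1)
  • {2,6}:  v_{2} + v_{6} = v_{4}  ⇒ sig = (2; 1)
  • {2,9}:  v_{2} + v_{9} = v_{8}  ⇒ sig = (2; 1)
  • {4,9}:  v_{4} + v_{9} = v_{2}  ⇒ sig = (2; 1)
  • {6,8}:  v_{6} + v_{8} = v_{2}  ⇒ sig = (2; 1)
  • {3,5}:  v_{3} + v_{5} = v_{1} + v_{6}  ⇒ sig = (2; 1,1)
  • {3,6}:  v_{3} + v_{6} = v_{1} + v_{7}  ⇒ sig = (2; 1,1)
  • {5,9}:  v_{5} + v_{9} = v_{1} + v_{4}  ⇒ sig = (2; 1,1)
  • {5,8}:  v_{5} + v_{8} = v_{1} + v_{2} + v_{4}  ⇒ sig = (2; 1,1,1)
  • {2,5}:  v_{2} + v_{5} = v_{1} + 2·v_{4}  ⇒ sig = (2; 1,2)
  • {3,8}:  v_{3} + v_{8} = 2·v_{9}  ⇒ sig = (2; 2)
  • {4,8}:  v_{4} + v_{8} = 2·v_{2}  ⇒ sig = (2; 2)
  • {5,7}:  v_{5} + v_{7} = 2·v_{6}  ⇒ sig = (2; 2)
  • {1,2,7}:  v_{1} + v_{2} + v_{7} = 0  ⇒ sig = (3; —)
  • {1,4,6}:  v_{1} + v_{4} + v_{6} = v_{5}  ⇒ sig = (3; 1)
  • {1,4,7}:  v_{1} + v_{4} + v_{7} = v_{6}  ⇒ sig = (3; 1)
  • {1,7,8}:  v_{1} + v_{7} + v_{8} = v_{9}  ⇒ sig = (3; 1)
  • {1,7,9}:  v_{1} + v_{7} + v_{9} = v_{3}  ⇒ sig = (3; 1)

Sorted signature multiset PRS(X):
    (2; —)
    (2; —)
    (2; 1)
    (2; 1)
    (2; 1)
    (2; 1)
    (2; 1)
    (2; 1,1)
    (2; 1,1)
    (2; 1,1)
    (2; 1,1,1)
    (2; 1,2)
    (2; 2)
    (2; 2)
    (2; 2)
    (3; —)
    (3; 1)
    (3; 1)
    (3; 1)
    (3; 1)


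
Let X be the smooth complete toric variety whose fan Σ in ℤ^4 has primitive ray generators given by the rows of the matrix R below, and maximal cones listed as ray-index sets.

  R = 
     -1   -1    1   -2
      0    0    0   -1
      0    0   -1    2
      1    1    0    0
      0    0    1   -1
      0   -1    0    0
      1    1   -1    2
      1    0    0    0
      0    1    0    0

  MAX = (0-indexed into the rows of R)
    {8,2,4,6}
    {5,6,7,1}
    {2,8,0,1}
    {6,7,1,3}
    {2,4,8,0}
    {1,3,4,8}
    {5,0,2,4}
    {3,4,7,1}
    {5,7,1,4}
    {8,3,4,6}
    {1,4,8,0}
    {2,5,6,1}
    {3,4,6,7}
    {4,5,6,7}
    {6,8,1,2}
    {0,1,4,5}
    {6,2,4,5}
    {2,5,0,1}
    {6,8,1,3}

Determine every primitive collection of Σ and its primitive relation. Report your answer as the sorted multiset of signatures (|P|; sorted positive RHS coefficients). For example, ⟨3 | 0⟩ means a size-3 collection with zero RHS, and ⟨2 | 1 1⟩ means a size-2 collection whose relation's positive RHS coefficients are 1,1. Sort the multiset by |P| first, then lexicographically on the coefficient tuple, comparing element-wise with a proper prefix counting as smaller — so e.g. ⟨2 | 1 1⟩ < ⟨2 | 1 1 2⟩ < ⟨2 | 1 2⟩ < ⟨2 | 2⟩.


Minimal non-faces — 10 found among 9 rays, 19 max cones:

  • {0,6}:  v_{0} + v_{6} = 0  so sig = ⟨2 | 0⟩
  • {5,8}:  v_{5} + v_{8} = 0  so sig = ⟨2 | 0⟩
  • {2,3}:  v_{2} + v_{3} = v_{6}  so sig = ⟨2 | 1⟩
  • {3,5}:  v_{3} + v_{5} = v_{7}  so sig = ⟨2 | 1⟩
  • {7,8}:  v_{7} + v_{8} = v_{3}  so sig = ⟨2 | 1⟩
  • {0,3}:  v_{0} + v_{3} = v_{1} + v_{4}  so sig = ⟨2 | 1 1⟩
  • {2,7}:  v_{2} + v_{7} = v_{5} + v_{6}  so sig = ⟨2 | 1 1⟩
  • {0,7}:  v_{0} + v_{7} = v_{1} + v_{4} + v_{5}  so sig = ⟨2 | 1 1 1⟩
  • {1,2,4}:  v_{1} + v_{2} + v_{4} = 0  so sig = ⟨3 | 0⟩
  • {1,4,6}:  v_{1} + v_{4} + v_{6} = v_{3}  so sig = ⟨3 | 1⟩

so the primitive-relation signature multiset is
{ ⟨2 | 0⟩ ×2,  ⟨2 | 1⟩ ×3,  ⟨2 | 1 1⟩ ×2,  ⟨2 | 1 1 1⟩,  ⟨3 | 0⟩,  ⟨3 | 1⟩ }


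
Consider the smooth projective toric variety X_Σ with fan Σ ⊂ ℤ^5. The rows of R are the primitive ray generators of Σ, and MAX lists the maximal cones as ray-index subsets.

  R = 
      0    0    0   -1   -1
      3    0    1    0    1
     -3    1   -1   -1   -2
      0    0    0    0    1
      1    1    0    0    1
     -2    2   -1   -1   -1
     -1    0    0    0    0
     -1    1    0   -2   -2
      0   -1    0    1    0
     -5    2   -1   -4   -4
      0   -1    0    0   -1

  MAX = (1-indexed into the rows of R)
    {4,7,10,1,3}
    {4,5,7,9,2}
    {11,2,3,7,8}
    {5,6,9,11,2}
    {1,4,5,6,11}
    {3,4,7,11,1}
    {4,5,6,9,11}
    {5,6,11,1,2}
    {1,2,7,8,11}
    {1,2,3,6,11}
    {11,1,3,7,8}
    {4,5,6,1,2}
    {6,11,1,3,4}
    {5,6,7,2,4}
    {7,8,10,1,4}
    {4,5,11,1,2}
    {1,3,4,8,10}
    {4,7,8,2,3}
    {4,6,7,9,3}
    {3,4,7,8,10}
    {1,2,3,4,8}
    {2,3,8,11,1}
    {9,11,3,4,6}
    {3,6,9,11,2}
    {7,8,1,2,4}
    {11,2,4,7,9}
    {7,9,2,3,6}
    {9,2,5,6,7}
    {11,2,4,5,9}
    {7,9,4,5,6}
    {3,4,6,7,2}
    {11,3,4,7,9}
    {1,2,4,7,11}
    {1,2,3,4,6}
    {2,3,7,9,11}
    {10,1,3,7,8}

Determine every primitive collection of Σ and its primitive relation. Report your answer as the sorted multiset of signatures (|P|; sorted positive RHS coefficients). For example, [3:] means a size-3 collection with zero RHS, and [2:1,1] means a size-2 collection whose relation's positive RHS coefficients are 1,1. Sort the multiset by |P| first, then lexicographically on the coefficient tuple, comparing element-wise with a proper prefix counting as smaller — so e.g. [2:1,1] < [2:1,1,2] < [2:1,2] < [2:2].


|primitive collections| = 21. Relations:

  P = {1,9}:  v_{1} + v_{9} = v_{11} ; sig = [2:1]
  P = {3,5}:  v_{3} + v_{5} = v_{6} ; sig = [2:1]
  P = {8,9}:  v_{8} + v_{9} = v_{2} + v_{3} + v_{7} + v_{11} ; sig = [2:1,1,1,1]
  P = {5,10}:  v_{5} + v_{10} = v_{2} + 2·v_{3} + 2·v_{4} + v_{8} ; sig = [2:1,1,2,2]
  P = {6,10}:  v_{6} + v_{10} = v_{2} + 3·v_{3} + 2·v_{4} + v_{8} ; sig = [2:1,1,2,3]
  P = {2,10}:  v_{2} + v_{10} = v_{4} + 2·v_{8} ; sig = [2:1,2]
  P = {5,8}:  v_{5} + v_{8} = 2·v_{2} + 2·v_{3} + v_{4} ; sig = [2:1,2,2]
  P = {9,10}:  v_{9} + v_{10} = 2·v_{1} + v_{3} + 2·v_{7} ; sig = [2:1,2,2]
  P = {6,8}:  v_{6} + v_{8} = 2·v_{2} + 3·v_{3} + v_{4} ; sig = [2:1,2,3]
  P = {10,11}:  v_{10} + v_{11} = 3·v_{1} + v_{3} + 2·v_{7} ; sig = [2:1,2,3]
  P = {5,7,11}:  v_{5} + v_{7} + v_{11} = 0 ; sig = [3:]
  P = {6,7,11}:  v_{6} + v_{7} + v_{11} = v_{3} ; sig = [3:1]
  P = {1,5,7}:  v_{1} + v_{5} + v_{7} = v_{2} + v_{3} + v_{4} ; sig = [3:1,1,1]
  P = {1,6,7}:  v_{1} + v_{6} + v_{7} = v_{2} + 2·v_{3} + v_{4} ; sig = [3:1,1,2]
  P = {4,8,11}:  v_{4} + v_{8} + v_{11} = 2·v_{1} + v_{7} ; sig = [3:1,2]
  P = {2,3,4,9}:  v_{2} + v_{3} + v_{4} + v_{9} = 0 ; sig = [4:]
  P = {1,2,3,7}:  v_{1} + v_{2} + v_{3} + v_{7} = v_{8} ; sig = [4:1]
  P = {2,3,4,11}:  v_{2} + v_{3} + v_{4} + v_{11} = v_{1} ; sig = [4:1]
  P = {2,4,6,9}:  v_{2} + v_{4} + v_{6} + v_{9} = v_{5} ; sig = [4:1]
  P = {2,4,6,11}:  v_{2} + v_{4} + v_{6} + v_{11} = v_{1} + v_{5} ; sig = [4:1,1]
  P = {1,3,4,7,8}:  v_{1} + v_{3} + v_{4} + v_{7} + v_{8} = v_{10} ; sig = [5:1]

so the primitive-relation signature multiset is
    [2:1]
    [2:1]
    [2:1,1,1,1]
    [2:1,1,2,2]
    [2:1,1,2,3]
    [2:1,2]
    [2:1,2,2]
    [2:1,2,2]
    [2:1,2,3]
    [2:1,2,3]
    [3:]
    [3:1]
    [3:1,1,1]
    [3:1,1,2]
    [3:1,2]
    [4:]
    [4:1]
    [4:1]
    [4:1]
    [4:1,1]
    [5:1]


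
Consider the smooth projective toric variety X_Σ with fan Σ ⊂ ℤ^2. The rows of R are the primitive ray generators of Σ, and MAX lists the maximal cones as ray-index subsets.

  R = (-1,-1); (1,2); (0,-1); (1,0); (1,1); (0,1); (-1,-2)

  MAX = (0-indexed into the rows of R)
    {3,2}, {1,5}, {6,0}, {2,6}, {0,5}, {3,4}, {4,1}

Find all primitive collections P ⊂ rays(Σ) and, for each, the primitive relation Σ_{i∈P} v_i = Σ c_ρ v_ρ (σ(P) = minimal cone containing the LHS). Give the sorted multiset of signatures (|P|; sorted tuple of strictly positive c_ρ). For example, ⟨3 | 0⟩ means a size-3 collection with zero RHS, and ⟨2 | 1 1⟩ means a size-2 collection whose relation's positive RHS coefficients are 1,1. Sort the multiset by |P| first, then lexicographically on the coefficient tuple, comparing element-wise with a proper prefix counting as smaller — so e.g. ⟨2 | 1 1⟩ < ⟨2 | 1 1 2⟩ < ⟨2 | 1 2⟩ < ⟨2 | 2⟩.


14 minimal non-faces of Δ(Σ) (on 7 rays):

  • {0,4}:  v_{0} + v_{4} = 0  ⇒ sig = ⟨2 | 0⟩
  • {1,6}:  v_{1} + v_{6} = 0  ⇒ sig = ⟨2 | 0⟩
  • {2,5}:  v_{2} + v_{5} = 0  ⇒ sig = ⟨2 | 0⟩
  • {0,1}:  v_{0} + v_{1} = v_{5}  ⇒ sig = ⟨2 | 1⟩
  • {0,2}:  v_{0} + v_{2} = v_{6}  ⇒ sig = ⟨2 | 1⟩
  • {0,3}:  v_{0} + v_{3} = v_{2}  ⇒ sig = ⟨2 | 1⟩
  • {1,2}:  v_{1} + v_{2} = v_{4}  ⇒ sig = ⟨2 | 1⟩
  • {2,4}:  v_{2} + v_{4} = v_{3}  ⇒ sig = ⟨2 | 1⟩
  • {3,5}:  v_{3} + v_{5} = v_{4}  ⇒ sig = ⟨2 | 1⟩
  • {4,5}:  v_{4} + v_{5} = v_{1}  ⇒ sig = ⟨2 | 1⟩
  • {4,6}:  v_{4} + v_{6} = v_{2}  ⇒ sig = ⟨2 | 1⟩
  • {5,6}:  v_{5} + v_{6} = v_{0}  ⇒ sig = ⟨2 | 1⟩
  • {1,3}:  v_{1} + v_{3} = 2·v_{4}  ⇒ sig = ⟨2 | 2⟩
  • {3,6}:  v_{3} + v_{6} = 2·v_{2}  ⇒ sig = ⟨2 | 2⟩

Sorted signature multiset PRS(X):
{ ⟨2 | 0⟩ ×3,  ⟨2 | 1⟩ ×9,  ⟨2 | 2⟩ ×2 }


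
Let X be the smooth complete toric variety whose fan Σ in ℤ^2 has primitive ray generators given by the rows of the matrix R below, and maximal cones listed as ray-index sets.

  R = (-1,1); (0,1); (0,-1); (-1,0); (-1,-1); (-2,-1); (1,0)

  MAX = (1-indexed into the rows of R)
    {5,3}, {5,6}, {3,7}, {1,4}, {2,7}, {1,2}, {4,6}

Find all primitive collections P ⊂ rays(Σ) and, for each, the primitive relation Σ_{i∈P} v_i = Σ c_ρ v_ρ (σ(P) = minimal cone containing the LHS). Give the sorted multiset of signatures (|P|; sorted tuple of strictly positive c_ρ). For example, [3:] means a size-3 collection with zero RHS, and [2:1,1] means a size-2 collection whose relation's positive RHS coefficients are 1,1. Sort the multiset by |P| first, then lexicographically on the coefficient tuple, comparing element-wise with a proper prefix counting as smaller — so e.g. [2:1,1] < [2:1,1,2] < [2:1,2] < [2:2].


Δ(Σ) — 7 vertices, 14 min non-faces:

  P = {2,3}:  v_{2} + v_{3} = 0  ⟹  sig = [2:]
  P = {4,7}:  v_{4} + v_{7} = 0  ⟹  sig = [2:]
  P = {1,3}:  v_{1} + v_{3} = v_{4}  ⟹  sig = [2:1]
  P = {1,7}:  v_{1} + v_{7} = v_{2}  ⟹  sig = [2:1]
  P = {2,4}:  v_{2} + v_{4} = v_{1}  ⟹  sig = [2:1]
  P = {2,5}:  v_{2} + v_{5} = v_{4}  ⟹  sig = [2:1]
  P = {3,4}:  v_{3} + v_{4} = v_{5}  ⟹  sig = [2:1]
  P = {4,5}:  v_{4} + v_{5} = v_{6}  ⟹  sig = [2:1]
  P = {5,7}:  v_{5} + v_{7} = v_{3}  ⟹  sig = [2:1]
  P = {6,7}:  v_{6} + v_{7} = v_{5}  ⟹  sig = [2:1]
  P = {1,5}:  v_{1} + v_{5} = 2·v_{4}  ⟹  sig = [2:2]
  P = {2,6}:  v_{2} + v_{6} = 2·v_{4}  ⟹  sig = [2:2]
  P = {3,6}:  v_{3} + v_{6} = 2·v_{5}  ⟹  sig = [2:2]
  P = {1,6}:  v_{1} + v_{6} = 3·v_{4}  ⟹  sig = [2:3]

so the primitive-relation signature multiset is
    |P|=2: 14 collections, coeffs (), (), (1), (1), (1), (1), (1), (1), (1), (1), (2), (2), (2), (3)


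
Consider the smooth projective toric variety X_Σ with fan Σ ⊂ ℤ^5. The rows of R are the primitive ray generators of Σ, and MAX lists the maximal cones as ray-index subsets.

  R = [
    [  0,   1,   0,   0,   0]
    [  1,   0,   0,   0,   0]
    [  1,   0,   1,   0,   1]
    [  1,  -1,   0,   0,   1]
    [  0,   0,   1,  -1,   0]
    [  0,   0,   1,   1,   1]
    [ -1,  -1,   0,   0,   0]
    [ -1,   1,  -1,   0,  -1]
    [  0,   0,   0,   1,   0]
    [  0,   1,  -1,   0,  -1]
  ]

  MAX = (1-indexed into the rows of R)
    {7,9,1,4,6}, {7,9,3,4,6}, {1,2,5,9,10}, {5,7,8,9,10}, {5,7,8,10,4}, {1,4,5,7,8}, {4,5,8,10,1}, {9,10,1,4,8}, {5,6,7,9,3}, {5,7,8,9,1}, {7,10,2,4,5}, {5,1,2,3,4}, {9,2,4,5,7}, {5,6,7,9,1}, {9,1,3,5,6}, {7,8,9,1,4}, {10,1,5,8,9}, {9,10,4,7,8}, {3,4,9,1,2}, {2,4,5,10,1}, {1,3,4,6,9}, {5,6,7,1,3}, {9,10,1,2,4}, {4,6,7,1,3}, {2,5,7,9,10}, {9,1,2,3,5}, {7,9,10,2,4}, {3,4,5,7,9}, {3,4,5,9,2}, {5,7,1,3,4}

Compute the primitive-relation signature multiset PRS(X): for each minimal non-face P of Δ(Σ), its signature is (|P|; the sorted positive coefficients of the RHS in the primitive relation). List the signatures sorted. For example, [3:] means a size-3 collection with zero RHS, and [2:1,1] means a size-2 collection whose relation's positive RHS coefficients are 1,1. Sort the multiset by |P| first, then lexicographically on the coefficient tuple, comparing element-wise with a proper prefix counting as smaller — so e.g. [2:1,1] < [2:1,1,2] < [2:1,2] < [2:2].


14 minimal non-faces of Δ(Σ) (on 10 rays):

  {2,8}:  v_{2} + v_{8} = v_{10}  →  sig = [2:1]
  {3,8}:  v_{3} + v_{8} = v_{1}  →  sig = [2:1]
  {2,6}:  v_{2} + v_{6} = v_{3} + v_{9}  →  sig = [2:1,1]
  {3,10}:  v_{3} + v_{10} = v_{1} + v_{2}  →  sig = [2:1,1]
  {6,10}:  v_{6} + v_{10} = v_{1} + v_{9}  →  sig = [2:1,1]
  {6,8}:  v_{6} + v_{8} = 2·v_{1} + v_{7} + v_{9}  →  sig = [2:1,1,2]
  {1,2,7}:  v_{1} + v_{2} + v_{7} = 0  →  sig = [3:]
  {1,7,10}:  v_{1} + v_{7} + v_{10} = v_{8}  →  sig = [3:1]
  {2,3,7}:  v_{2} + v_{3} + v_{7} = v_{4} + v_{5} + v_{9}  →  sig = [3:1,1,1]
  {4,5,6}:  v_{4} + v_{5} + v_{6} = 2·v_{3} + v_{7}  →  sig = [3:1,2]
  {4,5,8,9}:  v_{4} + v_{5} + v_{8} + v_{9} = 0  →  sig = [4:]
  {1,3,7,9}:  v_{1} + v_{3} + v_{7} + v_{9} = v_{6}  →  sig = [4:1]
  {1,4,5,9}:  v_{1} + v_{4} + v_{5} + v_{9} = v_{3}  →  sig = [4:1]
  {4,5,9,10}:  v_{4} + v_{5} + v_{9} + v_{10} = v_{2}  →  sig = [4:1]

so the primitive-relation signature multiset is
[[2:1], [2:1], [2:1,1], [2:1,1], [2:1,1], [2:1,1,2], [3:], [3:1], [3:1,1,1], [3:1,2], [4:], [4:1], [4:1], [4:1]]


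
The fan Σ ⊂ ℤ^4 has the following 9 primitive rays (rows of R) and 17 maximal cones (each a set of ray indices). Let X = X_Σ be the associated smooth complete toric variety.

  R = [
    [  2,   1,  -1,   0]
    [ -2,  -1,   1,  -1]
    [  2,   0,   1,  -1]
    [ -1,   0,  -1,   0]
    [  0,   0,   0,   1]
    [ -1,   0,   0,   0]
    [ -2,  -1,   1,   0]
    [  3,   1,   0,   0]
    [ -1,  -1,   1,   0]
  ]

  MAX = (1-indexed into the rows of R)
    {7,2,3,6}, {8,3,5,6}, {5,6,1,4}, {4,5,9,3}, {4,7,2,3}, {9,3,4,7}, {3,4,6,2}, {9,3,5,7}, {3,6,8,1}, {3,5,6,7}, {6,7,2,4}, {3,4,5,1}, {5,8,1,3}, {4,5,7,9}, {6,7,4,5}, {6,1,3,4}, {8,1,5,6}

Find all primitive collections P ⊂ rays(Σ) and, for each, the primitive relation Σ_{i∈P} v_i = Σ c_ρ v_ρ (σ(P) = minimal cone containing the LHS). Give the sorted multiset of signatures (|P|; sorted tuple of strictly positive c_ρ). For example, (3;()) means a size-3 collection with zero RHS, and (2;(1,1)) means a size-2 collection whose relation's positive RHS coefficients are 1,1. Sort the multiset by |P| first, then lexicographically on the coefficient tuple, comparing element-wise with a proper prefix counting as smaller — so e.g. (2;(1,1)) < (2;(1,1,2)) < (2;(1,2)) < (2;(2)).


14 collections generate NE(X_Σ); each relation:

  P = {1,7}:  v_{1} + v_{7} = 0  →  sig = (2;())
  P = {2,5}:  v_{2} + v_{5} = v_{7}  →  sig = (2;(1))
  P = {4,8}:  v_{4} + v_{8} = v_{1}  →  sig = (2;(1))
  P = {6,9}:  v_{6} + v_{9} = v_{7}  →  sig = (2;(1))
  P = {2,8}:  v_{2} + v_{8} = v_{3} + v_{6}  →  sig = (2;(1,1))
  P = {8,9}:  v_{8} + v_{9} = v_{3} + v_{5}  →  sig = (2;(1,1))
  P = {1,2}:  v_{1} + v_{2} = v_{3} + v_{4} + v_{6}  →  sig = (2;(1,1,1))
  P = {1,9}:  v_{1} + v_{9} = v_{3} + v_{4} + v_{5}  →  sig = (2;(1,1,1))
  P = {7,8}:  v_{7} + v_{8} = v_{3} + v_{5} + v_{6}  →  sig = (2;(1,1,1))
  P = {2,9}:  v_{2} + v_{9} = v_{3} + v_{4} + 2·v_{7}  →  sig = (2;(1,1,2))
  P = {3,4,5,6}:  v_{3} + v_{4} + v_{5} + v_{6} = 0  →  sig = (4;())
  P = {1,3,5,6}:  v_{1} + v_{3} + v_{5} + v_{6} = v_{8}  →  sig = (4;(1))
  P = {3,4,5,7}:  v_{3} + v_{4} + v_{5} + v_{7} = v_{9}  →  sig = (4;(1))
  P = {3,4,6,7}:  v_{3} + v_{4} + v_{6} + v_{7} = v_{2}  →  sig = (4;(1))

Hence PRS(X_Σ) =
    |P|=2: 10 collections, coeffs (), (1), (1), (1), (1,1), (1,1), (1,1,1), (1,1,1), (1,1,1), (1,1,2)
    |P|=4: 4 collections, coeffs (), (1), (1), (1)
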